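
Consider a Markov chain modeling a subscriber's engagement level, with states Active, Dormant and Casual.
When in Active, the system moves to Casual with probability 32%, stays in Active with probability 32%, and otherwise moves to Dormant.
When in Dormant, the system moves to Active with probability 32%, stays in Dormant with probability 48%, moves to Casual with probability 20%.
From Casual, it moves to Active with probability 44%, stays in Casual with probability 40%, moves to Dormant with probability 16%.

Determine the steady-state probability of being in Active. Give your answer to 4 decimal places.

Let the stationary distribution be π with π = πP and π_1 + π_2 + π_3 = 1.
π_1 = 0.32·π_1 + 0.32·π_2 + 0.44·π_3
π_2 = 0.36·π_1 + 0.48·π_2 + 0.16·π_3
Solving with the normalization constraint gives π = (0.3564, 0.3401, 0.3035).
So the stationary probability of Active is 0.3564.

0.3564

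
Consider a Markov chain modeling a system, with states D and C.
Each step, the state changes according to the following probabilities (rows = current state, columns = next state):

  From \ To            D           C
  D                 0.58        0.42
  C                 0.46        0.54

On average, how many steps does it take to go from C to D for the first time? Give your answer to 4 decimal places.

Let t(s) be the expected number of steps to first reach D from state s, with t(D) = 0. Conditioning on the first step:
t(C) = 1 + 0.54·t(C)
Solving: t(C) = 2.1739.
Expected steps from C to D: 2.1739.

2.1739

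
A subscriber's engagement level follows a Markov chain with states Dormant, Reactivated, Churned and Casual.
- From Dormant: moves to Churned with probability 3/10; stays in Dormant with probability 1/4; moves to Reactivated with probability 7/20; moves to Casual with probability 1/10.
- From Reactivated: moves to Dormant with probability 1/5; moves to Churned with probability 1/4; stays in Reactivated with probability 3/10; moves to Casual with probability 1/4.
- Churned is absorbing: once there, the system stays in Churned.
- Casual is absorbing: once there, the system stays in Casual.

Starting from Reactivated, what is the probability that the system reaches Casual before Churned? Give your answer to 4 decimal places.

Let h(s) be the probability of absorption at Casual starting from transient state s. Then h(Casual) = 1 and h(Churned) = 0. By first-step analysis:
h(Dormant) = 0.25·h(Dormant) + 0.35·h(Reactivated) + 0.3·0 + 0.1·1
h(Reactivated) = 0.2·h(Dormant) + 0.3·h(Reactivated) + 0.25·0 + 0.25·1
Solving: h(Dormant) = 0.3462, h(Reactivated) = 0.4560.
Starting from Reactivated, the probability is 0.4560.

0.4560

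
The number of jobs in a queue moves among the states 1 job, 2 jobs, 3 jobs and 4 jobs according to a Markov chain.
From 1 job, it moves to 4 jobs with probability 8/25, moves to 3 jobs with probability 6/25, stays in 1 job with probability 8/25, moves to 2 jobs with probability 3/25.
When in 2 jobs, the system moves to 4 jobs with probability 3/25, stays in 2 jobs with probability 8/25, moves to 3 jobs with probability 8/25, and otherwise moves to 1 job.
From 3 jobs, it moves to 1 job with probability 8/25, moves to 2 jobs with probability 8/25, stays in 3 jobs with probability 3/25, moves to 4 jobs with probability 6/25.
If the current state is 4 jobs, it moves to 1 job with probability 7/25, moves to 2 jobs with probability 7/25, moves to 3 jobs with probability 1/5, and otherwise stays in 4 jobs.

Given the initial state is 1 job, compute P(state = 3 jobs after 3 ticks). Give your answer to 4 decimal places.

0.2244

Propagate the distribution vector 3 ticks from 1 job.
After 0 ticks: (1.0000, 0.0000, 0.0000, 0.0000)
After 1 tick: (0.3200, 0.1200, 0.2400, 0.3200)
After 2 ticks: (0.2976, 0.2432, 0.2080, 0.2512)
After 3 ticks: (0.2905, 0.2504, 0.2244, 0.2346)
P(in 3 jobs after 3 ticks) = 0.2244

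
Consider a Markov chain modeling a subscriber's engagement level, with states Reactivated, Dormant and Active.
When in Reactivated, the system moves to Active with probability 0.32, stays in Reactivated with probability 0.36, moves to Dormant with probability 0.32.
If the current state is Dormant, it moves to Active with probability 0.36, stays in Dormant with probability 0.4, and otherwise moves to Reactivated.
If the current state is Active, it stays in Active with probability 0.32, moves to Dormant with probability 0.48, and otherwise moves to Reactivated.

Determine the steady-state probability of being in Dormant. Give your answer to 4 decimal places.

0.4063

Let the stationary distribution be π with π = πP and π_1 + π_2 + π_3 = 1.
π_1 = 0.36·π_1 + 0.24·π_2 + 0.2·π_3
π_2 = 0.32·π_1 + 0.4·π_2 + 0.48·π_3
Solving with the normalization constraint gives π = (0.2574, 0.4063, 0.3363).
So the stationary probability of Dormant is 0.4063.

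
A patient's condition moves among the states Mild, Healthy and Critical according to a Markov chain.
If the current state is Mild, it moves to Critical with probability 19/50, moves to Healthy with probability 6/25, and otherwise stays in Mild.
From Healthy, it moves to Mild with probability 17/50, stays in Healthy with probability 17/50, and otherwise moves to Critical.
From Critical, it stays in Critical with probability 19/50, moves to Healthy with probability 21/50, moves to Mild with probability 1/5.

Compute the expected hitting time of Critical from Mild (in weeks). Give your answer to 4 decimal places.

Let t(s) be the expected number of weeks to first reach Critical from state s, with t(Critical) = 0. Conditioning on the first week:
t(Mild) = 1 + 0.38·t(Mild) + 0.24·t(Healthy)
t(Healthy) = 1 + 0.34·t(Mild) + 0.34·t(Healthy)
Solving: t(Mild) = 2.7473, t(Healthy) = 2.9304.
Expected weeks from Mild to Critical: 2.7473.

2.7473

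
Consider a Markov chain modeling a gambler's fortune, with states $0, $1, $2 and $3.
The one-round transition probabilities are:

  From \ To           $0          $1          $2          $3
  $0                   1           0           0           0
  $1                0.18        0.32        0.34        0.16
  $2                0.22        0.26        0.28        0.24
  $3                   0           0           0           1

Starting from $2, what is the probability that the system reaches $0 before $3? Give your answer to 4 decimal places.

0.4895

Let h(s) be the probability of absorption at $0 starting from transient state s. Then h($0) = 1 and h($3) = 0. By first-step analysis:
h($1) = 0.18·1 + 0.32·h($1) + 0.34·h($2) + 0.16·0
h($2) = 0.22·1 + 0.26·h($1) + 0.28·h($2) + 0.24·0
Solving: h($1) = 0.5095, h($2) = 0.4895.
Starting from $2, the probability is 0.4895.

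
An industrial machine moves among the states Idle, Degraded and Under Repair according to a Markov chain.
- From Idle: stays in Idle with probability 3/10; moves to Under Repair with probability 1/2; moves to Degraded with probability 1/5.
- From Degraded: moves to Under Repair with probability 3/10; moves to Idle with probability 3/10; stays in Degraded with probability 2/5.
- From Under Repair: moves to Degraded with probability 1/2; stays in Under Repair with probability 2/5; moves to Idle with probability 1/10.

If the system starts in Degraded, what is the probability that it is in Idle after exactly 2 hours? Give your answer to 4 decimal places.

0.2400

Sum over the intermediate state after 1 hour:
P = P(Degraded→Idle)·P(Idle→Idle) + P(Degraded→Degraded)·P(Degraded→Idle) + P(Degraded→Under Repair)·P(Under Repair→Idle)
  = 0.3×0.3 + 0.4×0.3 + 0.3×0.1
  = 0.0900 + 0.1200 + 0.0300 = 0.2400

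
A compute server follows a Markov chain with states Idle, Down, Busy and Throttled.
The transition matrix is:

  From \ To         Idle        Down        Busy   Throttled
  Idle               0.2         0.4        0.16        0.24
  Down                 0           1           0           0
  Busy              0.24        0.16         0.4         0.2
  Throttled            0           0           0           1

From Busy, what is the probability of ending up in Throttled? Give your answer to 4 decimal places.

Let h(s) be the probability of absorption at Throttled starting from transient state s. Then h(Throttled) = 1 and h(Down) = 0. By first-step analysis:
h(Idle) = 0.2·h(Idle) + 0.4·0 + 0.16·h(Busy) + 0.24·1
h(Busy) = 0.24·h(Idle) + 0.16·0 + 0.4·h(Busy) + 0.2·1
Solving: h(Idle) = 0.3986, h(Busy) = 0.4928.
Starting from Busy, the probability is 0.4928.

0.4928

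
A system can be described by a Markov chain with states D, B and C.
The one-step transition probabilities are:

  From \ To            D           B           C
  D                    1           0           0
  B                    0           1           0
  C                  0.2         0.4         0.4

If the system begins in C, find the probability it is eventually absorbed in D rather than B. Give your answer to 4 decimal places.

Let h(s) be the probability of absorption at D starting from transient state s. Then h(D) = 1 and h(B) = 0. By first-step analysis:
h(C) = 0.2·1 + 0.4·0 + 0.4·h(C)
Solving: h(C) = 0.3333.
Starting from C, the probability is 0.3333.

0.3333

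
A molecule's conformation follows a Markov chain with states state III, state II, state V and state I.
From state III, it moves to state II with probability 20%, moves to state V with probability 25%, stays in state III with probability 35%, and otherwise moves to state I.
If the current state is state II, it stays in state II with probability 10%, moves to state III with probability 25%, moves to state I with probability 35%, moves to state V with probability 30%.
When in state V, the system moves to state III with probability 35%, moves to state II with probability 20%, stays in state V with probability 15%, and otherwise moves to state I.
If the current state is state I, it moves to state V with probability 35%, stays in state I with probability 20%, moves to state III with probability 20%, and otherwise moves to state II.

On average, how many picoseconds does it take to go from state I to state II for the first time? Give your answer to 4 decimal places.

Let t(s) be the expected number of picoseconds to first reach state II from state s, with t(state II) = 0. Conditioning on the first picosecond:
t(state III) = 1 + 0.35·t(state III) + 0.25·t(state V) + 0.2·t(state I)
t(state V) = 1 + 0.35·t(state III) + 0.15·t(state V) + 0.3·t(state I)
t(state I) = 1 + 0.2·t(state III) + 0.35·t(state V) + 0.2·t(state I)
Solving: t(state III) = 4.7340, t(state V) = 4.7123, t(state I) = 4.4951.
Expected picoseconds from state I to state II: 4.4951.

4.4951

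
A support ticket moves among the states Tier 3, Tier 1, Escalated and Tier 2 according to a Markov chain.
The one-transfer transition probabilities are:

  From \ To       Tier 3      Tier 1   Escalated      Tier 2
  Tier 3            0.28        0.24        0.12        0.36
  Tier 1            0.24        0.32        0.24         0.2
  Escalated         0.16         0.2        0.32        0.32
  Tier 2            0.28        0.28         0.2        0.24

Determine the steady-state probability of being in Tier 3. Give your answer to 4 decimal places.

0.2434

Let the stationary distribution be π with π = πP and π_1 + π_2 + π_3 + π_4 = 1.
π_1 = 0.28·π_1 + 0.24·π_2 + 0.16·π_3 + 0.28·π_4
π_2 = 0.24·π_1 + 0.32·π_2 + 0.2·π_3 + 0.28·π_4
π_3 = 0.12·π_1 + 0.24·π_2 + 0.32·π_3 + 0.2·π_4
Solving with the normalization constraint gives π = (0.2434, 0.2634, 0.2171, 0.2760).
So the stationary probability of Tier 3 is 0.2434.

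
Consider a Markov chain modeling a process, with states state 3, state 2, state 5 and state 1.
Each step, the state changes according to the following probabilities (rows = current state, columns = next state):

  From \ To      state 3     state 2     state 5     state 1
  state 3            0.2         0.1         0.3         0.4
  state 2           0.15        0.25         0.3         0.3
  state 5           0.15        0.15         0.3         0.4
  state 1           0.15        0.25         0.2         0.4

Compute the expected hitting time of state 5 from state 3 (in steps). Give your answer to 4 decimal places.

3.8190

Let t(s) be the expected number of steps to first reach state 5 from state s, with t(state 5) = 0. Conditioning on the first step:
t(state 3) = 1 + 0.2·t(state 3) + 0.1·t(state 2) + 0.4·t(state 1)
t(state 2) = 1 + 0.15·t(state 3) + 0.25·t(state 2) + 0.3·t(state 1)
t(state 1) = 1 + 0.15·t(state 3) + 0.25·t(state 2) + 0.4·t(state 1)
Solving: t(state 3) = 3.8190, t(state 2) = 3.7748, t(state 1) = 4.1943.
Expected steps from state 3 to state 5: 3.8190.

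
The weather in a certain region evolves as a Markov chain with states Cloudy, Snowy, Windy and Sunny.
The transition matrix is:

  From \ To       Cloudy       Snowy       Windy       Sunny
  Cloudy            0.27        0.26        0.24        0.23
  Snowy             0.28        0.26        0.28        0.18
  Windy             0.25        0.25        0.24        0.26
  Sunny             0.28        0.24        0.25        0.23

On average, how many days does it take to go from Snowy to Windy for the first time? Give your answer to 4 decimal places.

Let t(s) be the expected number of days to first reach Windy from state s, with t(Windy) = 0. Conditioning on the first day:
t(Cloudy) = 1 + 0.27·t(Cloudy) + 0.26·t(Snowy) + 0.23·t(Sunny)
t(Snowy) = 1 + 0.28·t(Cloudy) + 0.26·t(Snowy) + 0.18·t(Sunny)
t(Sunny) = 1 + 0.28·t(Cloudy) + 0.24·t(Snowy) + 0.23·t(Sunny)
Solving: t(Cloudy) = 3.9620, t(Snowy) = 3.8053, t(Sunny) = 3.9255.
Expected days from Snowy to Windy: 3.8053.

3.8053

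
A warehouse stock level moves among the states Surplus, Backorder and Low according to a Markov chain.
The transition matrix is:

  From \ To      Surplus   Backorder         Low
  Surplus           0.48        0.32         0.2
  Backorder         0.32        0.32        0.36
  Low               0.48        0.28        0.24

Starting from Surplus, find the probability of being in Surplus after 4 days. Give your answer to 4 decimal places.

Propagate the distribution vector 4 days from Surplus.
After 0 days: (1.0000, 0.0000, 0.0000)
After 1 day: (0.4800, 0.3200, 0.2000)
After 2 days: (0.4288, 0.3120, 0.2592)
After 3 days: (0.4301, 0.3096, 0.2603)
After 4 days: (0.4305, 0.3096, 0.2600)
P(in Surplus after 4 days) = 0.4305

0.4305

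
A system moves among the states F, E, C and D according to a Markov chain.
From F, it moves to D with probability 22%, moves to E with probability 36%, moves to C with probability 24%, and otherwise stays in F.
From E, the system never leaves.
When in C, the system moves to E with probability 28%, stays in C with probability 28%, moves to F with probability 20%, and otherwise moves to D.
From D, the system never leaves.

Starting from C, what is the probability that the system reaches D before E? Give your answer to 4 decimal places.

0.4440

Let h(s) be the probability of absorption at D starting from transient state s. Then h(D) = 1 and h(E) = 0. By first-step analysis:
h(F) = 0.18·h(F) + 0.36·0 + 0.24·h(C) + 0.22·1
h(C) = 0.2·h(F) + 0.28·0 + 0.28·h(C) + 0.24·1
Solving: h(F) = 0.3982, h(C) = 0.4440.
Starting from C, the probability is 0.4440.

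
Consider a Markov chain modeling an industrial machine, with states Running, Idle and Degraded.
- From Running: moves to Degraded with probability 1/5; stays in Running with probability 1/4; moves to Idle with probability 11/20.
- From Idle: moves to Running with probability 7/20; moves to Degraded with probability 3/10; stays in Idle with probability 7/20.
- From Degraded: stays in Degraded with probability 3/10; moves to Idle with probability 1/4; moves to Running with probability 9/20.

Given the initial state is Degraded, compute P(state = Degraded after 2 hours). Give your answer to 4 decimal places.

Sum over the intermediate state after 1 hour:
P = P(Degraded→Running)·P(Running→Degraded) + P(Degraded→Idle)·P(Idle→Degraded) + P(Degraded→Degraded)·P(Degraded→Degraded)
  = 0.45×0.2 + 0.25×0.3 + 0.3×0.3
  = 0.0900 + 0.0750 + 0.0900 = 0.2550

0.2550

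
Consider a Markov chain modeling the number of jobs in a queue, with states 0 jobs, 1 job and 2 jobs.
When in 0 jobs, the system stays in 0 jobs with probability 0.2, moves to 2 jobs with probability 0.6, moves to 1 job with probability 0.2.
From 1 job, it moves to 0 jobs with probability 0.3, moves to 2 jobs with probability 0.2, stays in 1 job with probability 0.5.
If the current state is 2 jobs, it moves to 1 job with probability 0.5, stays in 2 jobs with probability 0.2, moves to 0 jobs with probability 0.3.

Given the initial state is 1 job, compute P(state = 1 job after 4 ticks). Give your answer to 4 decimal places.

Propagate the distribution vector 4 ticks from 1 job.
After 0 ticks: (0.0000, 1.0000, 0.0000)
After 1 tick: (0.3000, 0.5000, 0.2000)
After 2 ticks: (0.2700, 0.4100, 0.3200)
After 3 ticks: (0.2730, 0.4190, 0.3080)
After 4 ticks: (0.2727, 0.4181, 0.3092)
P(in 1 job after 4 ticks) = 0.4181

0.4181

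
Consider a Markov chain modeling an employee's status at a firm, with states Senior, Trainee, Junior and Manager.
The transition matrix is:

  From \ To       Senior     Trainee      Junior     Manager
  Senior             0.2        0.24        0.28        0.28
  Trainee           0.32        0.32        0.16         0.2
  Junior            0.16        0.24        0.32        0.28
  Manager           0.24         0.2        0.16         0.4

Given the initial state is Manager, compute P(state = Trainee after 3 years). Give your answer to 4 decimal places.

Propagate the distribution vector 3 years from Manager.
After 0 years: (0.0000, 0.0000, 0.0000, 1.0000)
After 1 year: (0.2400, 0.2000, 0.1600, 0.4000)
After 2 years: (0.2336, 0.2400, 0.2144, 0.3120)
After 3 years: (0.2327, 0.2467, 0.2223, 0.2982)
P(in Trainee after 3 years) = 0.2467

0.2467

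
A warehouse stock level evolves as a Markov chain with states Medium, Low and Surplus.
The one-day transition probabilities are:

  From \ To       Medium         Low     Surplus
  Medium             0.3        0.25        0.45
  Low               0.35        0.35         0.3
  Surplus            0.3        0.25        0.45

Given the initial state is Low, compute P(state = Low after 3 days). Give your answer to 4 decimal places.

0.2785

Propagate the distribution vector 3 days from Low.
After 0 days: (0.0000, 1.0000, 0.0000)
After 1 day: (0.3500, 0.3500, 0.3000)
After 2 days: (0.3175, 0.2850, 0.3975)
After 3 days: (0.3143, 0.2785, 0.4073)
P(in Low after 3 days) = 0.2785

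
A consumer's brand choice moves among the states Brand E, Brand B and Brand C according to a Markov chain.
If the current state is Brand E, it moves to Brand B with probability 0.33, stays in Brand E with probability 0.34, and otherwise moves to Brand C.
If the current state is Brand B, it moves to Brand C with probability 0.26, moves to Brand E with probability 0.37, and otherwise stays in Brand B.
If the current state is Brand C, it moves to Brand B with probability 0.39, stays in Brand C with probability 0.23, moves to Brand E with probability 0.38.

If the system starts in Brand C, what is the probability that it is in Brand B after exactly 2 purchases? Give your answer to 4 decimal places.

Sum over the intermediate state after 1 purchase:
P = P(Brand C→Brand E)·P(Brand E→Brand B) + P(Brand C→Brand B)·P(Brand B→Brand B) + P(Brand C→Brand C)·P(Brand C→Brand B)
  = 0.38×0.33 + 0.39×0.37 + 0.23×0.39
  = 0.1254 + 0.1443 + 0.0897 = 0.3594

0.3594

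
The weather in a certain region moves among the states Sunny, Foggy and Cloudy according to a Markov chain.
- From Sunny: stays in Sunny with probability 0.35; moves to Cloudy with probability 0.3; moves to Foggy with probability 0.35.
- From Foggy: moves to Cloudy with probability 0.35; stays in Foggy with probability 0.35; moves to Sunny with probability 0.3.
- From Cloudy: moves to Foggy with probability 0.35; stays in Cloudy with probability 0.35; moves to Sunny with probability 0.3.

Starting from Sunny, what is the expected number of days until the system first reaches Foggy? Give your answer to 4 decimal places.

Let t(s) be the expected number of days to first reach Foggy from state s, with t(Foggy) = 0. Conditioning on the first day:
t(Sunny) = 1 + 0.35·t(Sunny) + 0.3·t(Cloudy)
t(Cloudy) = 1 + 0.3·t(Sunny) + 0.35·t(Cloudy)
Solving: t(Sunny) = 2.8571, t(Cloudy) = 2.8571.
Expected days from Sunny to Foggy: 2.8571.

2.8571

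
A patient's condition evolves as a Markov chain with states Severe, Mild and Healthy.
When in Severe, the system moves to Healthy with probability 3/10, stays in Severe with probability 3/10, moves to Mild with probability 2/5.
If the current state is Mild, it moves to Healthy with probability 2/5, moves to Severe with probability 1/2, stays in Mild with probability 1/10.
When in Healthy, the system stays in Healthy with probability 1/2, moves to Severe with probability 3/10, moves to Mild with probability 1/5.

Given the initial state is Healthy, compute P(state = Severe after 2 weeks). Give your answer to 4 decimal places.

0.3400

Sum over the intermediate state after 1 week:
P = P(Healthy→Severe)·P(Severe→Severe) + P(Healthy→Mild)·P(Mild→Severe) + P(Healthy→Healthy)·P(Healthy→Severe)
  = 0.3×0.3 + 0.2×0.5 + 0.5×0.3
  = 0.0900 + 0.1000 + 0.1500 = 0.3400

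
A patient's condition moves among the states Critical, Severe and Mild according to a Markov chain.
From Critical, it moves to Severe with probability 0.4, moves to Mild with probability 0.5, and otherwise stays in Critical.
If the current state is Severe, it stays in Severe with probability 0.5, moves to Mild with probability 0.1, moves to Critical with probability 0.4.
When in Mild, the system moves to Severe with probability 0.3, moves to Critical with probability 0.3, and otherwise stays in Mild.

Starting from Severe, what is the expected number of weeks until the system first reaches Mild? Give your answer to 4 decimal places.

Let t(s) be the expected number of weeks to first reach Mild from state s, with t(Mild) = 0. Conditioning on the first week:
t(Critical) = 1 + 0.1·t(Critical) + 0.4·t(Severe)
t(Severe) = 1 + 0.4·t(Critical) + 0.5·t(Severe)
Solving: t(Critical) = 3.1034, t(Severe) = 4.4828.
Expected weeks from Severe to Mild: 4.4828.

4.4828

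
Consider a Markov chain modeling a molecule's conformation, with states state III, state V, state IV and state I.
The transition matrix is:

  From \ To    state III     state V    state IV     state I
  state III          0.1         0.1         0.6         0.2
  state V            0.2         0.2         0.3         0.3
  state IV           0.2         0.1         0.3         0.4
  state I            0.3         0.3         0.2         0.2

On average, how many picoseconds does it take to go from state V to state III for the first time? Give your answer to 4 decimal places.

4.3529

Let t(s) be the expected number of picoseconds to first reach state III from state s, with t(state III) = 0. Conditioning on the first picosecond:
t(state V) = 1 + 0.2·t(state V) + 0.3·t(state IV) + 0.3·t(state I)
t(state IV) = 1 + 0.1·t(state V) + 0.3·t(state IV) + 0.4·t(state I)
t(state I) = 1 + 0.3·t(state V) + 0.2·t(state IV) + 0.2·t(state I)
Solving: t(state V) = 4.3529, t(state IV) = 4.3137, t(state I) = 3.9608.
Expected picoseconds from state V to state III: 4.3529.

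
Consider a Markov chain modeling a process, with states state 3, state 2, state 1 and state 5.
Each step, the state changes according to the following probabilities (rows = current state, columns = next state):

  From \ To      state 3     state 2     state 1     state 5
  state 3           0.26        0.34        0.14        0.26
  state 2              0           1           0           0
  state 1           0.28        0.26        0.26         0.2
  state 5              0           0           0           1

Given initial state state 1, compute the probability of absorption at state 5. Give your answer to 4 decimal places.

0.4343

Let h(s) be the probability of absorption at state 5 starting from transient state s. Then h(state 5) = 1 and h(state 2) = 0. By first-step analysis:
h(state 3) = 0.26·h(state 3) + 0.34·0 + 0.14·h(state 1) + 0.26·1
h(state 1) = 0.28·h(state 3) + 0.26·0 + 0.26·h(state 1) + 0.2·1
Solving: h(state 3) = 0.4335, h(state 1) = 0.4343.
Starting from state 1, the probability is 0.4343.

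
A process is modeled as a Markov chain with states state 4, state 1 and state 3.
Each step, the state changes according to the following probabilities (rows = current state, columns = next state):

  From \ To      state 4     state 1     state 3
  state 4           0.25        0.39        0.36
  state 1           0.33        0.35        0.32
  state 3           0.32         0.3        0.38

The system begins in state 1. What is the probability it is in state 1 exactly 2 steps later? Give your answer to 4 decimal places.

0.3472

Sum over the intermediate state after 1 step:
P = P(state 1→state 4)·P(state 4→state 1) + P(state 1→state 1)·P(state 1→state 1) + P(state 1→state 3)·P(state 3→state 1)
  = 0.33×0.39 + 0.35×0.35 + 0.32×0.3
  = 0.1287 + 0.1225 + 0.0960 = 0.3472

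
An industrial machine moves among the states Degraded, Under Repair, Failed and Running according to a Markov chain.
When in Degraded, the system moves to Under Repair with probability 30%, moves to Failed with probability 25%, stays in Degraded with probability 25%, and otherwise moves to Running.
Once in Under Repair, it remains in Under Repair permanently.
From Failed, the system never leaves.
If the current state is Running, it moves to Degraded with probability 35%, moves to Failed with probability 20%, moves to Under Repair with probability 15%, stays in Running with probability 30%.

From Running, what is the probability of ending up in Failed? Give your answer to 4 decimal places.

0.5220

Let h(s) be the probability of absorption at Failed starting from transient state s. Then h(Failed) = 1 and h(Under Repair) = 0. By first-step analysis:
h(Degraded) = 0.25·h(Degraded) + 0.3·0 + 0.25·1 + 0.2·h(Running)
h(Running) = 0.35·h(Degraded) + 0.15·0 + 0.2·1 + 0.3·h(Running)
Solving: h(Degraded) = 0.4725, h(Running) = 0.5220.
Starting from Running, the probability is 0.5220.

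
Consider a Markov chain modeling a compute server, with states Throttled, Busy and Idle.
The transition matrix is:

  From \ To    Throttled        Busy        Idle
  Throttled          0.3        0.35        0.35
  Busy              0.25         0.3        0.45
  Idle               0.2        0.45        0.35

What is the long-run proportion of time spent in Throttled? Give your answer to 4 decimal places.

Let the stationary distribution be π with π = πP and π_1 + π_2 + π_3 = 1.
π_1 = 0.3·π_1 + 0.25·π_2 + 0.2·π_3
π_2 = 0.35·π_1 + 0.3·π_2 + 0.45·π_3
Solving with the normalization constraint gives π = (0.2428, 0.3702, 0.3870).
So the stationary probability of Throttled is 0.2428.

0.2428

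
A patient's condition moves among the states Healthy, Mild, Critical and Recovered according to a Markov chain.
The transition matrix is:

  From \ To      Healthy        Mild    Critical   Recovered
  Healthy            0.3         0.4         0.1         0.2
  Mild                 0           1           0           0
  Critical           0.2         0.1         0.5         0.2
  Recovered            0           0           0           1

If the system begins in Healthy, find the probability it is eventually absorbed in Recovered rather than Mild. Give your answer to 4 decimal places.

0.3636

Let h(s) be the probability of absorption at Recovered starting from transient state s. Then h(Recovered) = 1 and h(Mild) = 0. By first-step analysis:
h(Healthy) = 0.3·h(Healthy) + 0.4·0 + 0.1·h(Critical) + 0.2·1
h(Critical) = 0.2·h(Healthy) + 0.1·0 + 0.5·h(Critical) + 0.2·1
Solving: h(Healthy) = 0.3636, h(Critical) = 0.5455.
Starting from Healthy, the probability is 0.3636.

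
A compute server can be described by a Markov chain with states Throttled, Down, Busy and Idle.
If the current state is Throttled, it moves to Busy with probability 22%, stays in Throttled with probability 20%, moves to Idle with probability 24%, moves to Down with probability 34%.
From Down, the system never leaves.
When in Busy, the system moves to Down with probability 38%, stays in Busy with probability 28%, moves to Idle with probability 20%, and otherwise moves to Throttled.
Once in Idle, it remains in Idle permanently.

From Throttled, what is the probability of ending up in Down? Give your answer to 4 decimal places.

0.6023

Let h(s) be the probability of absorption at Down starting from transient state s. Then h(Down) = 1 and h(Idle) = 0. By first-step analysis:
h(Throttled) = 0.2·h(Throttled) + 0.34·1 + 0.22·h(Busy) + 0.24·0
h(Busy) = 0.14·h(Throttled) + 0.38·1 + 0.28·h(Busy) + 0.2·0
Solving: h(Throttled) = 0.6023, h(Busy) = 0.6449.
Starting from Throttled, the probability is 0.6023.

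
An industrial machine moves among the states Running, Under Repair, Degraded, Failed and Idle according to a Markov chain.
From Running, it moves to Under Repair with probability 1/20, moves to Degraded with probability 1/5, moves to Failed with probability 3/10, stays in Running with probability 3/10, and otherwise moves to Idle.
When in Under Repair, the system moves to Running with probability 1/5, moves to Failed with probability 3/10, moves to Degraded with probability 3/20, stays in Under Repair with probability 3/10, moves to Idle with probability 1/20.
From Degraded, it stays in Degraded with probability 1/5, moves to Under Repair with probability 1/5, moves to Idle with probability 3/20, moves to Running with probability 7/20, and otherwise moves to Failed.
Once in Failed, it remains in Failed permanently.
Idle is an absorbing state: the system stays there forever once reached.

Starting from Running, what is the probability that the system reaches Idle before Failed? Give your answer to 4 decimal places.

Let h(s) be the probability of absorption at Idle starting from transient state s. Then h(Idle) = 1 and h(Failed) = 0. By first-step analysis:
h(Running) = 0.3·h(Running) + 0.05·h(Under Repair) + 0.2·h(Degraded) + 0.3·0 + 0.15·1
h(Under Repair) = 0.2·h(Running) + 0.3·h(Under Repair) + 0.15·h(Degraded) + 0.3·0 + 0.05·1
h(Degraded) = 0.35·h(Running) + 0.2·h(Under Repair) + 0.2·h(Degraded) + 0.1·0 + 0.15·1
Solving: h(Running) = 0.3482, h(Under Repair) = 0.2575, h(Degraded) = 0.4042.
Starting from Running, the probability is 0.3482.

0.3482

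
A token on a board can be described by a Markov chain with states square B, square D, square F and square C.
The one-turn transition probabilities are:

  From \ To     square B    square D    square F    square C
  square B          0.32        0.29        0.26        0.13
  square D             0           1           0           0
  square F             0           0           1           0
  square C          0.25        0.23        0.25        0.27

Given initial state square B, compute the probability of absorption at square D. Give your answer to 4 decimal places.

Let h(s) be the probability of absorption at square D starting from transient state s. Then h(square D) = 1 and h(square F) = 0. By first-step analysis:
h(square B) = 0.32·h(square B) + 0.29·1 + 0.26·0 + 0.13·h(square C)
h(square C) = 0.25·h(square B) + 0.23·1 + 0.25·0 + 0.27·h(square C)
Solving: h(square B) = 0.5208, h(square C) = 0.4934.
Starting from square B, the probability is 0.5208.

0.5208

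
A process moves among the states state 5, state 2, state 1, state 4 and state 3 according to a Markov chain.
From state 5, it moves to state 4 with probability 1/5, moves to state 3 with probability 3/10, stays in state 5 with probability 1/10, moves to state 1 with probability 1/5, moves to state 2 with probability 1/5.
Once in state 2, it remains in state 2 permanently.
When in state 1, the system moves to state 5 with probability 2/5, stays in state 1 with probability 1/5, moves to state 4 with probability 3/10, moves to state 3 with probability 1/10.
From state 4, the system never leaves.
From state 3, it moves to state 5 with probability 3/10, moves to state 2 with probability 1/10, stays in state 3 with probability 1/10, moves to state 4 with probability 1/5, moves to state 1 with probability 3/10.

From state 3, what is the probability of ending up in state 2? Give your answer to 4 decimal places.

Let h(s) be the probability of absorption at state 2 starting from transient state s. Then h(state 2) = 1 and h(state 4) = 0. By first-step analysis:
h(state 5) = 0.1·h(state 5) + 0.2·1 + 0.2·h(state 1) + 0.2·0 + 0.3·h(state 3)
h(state 1) = 0.4·h(state 5) + 0.2·h(state 1) + 0.3·0 + 0.1·h(state 3)
h(state 3) = 0.3·h(state 5) + 0.1·1 + 0.3·h(state 1) + 0.2·0 + 0.1·h(state 3)
Solving: h(state 5) = 0.3770, h(state 1) = 0.2276, h(state 3) = 0.3126.
Starting from state 3, the probability is 0.3126.

0.3126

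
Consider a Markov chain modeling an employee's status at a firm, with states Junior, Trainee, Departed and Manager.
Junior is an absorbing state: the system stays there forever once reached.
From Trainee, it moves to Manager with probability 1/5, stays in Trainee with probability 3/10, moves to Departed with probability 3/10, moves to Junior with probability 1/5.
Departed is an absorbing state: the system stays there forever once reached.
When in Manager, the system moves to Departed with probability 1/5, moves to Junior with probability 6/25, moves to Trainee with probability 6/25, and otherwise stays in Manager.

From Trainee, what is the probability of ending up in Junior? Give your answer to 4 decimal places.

0.4299

Let h(s) be the probability of absorption at Junior starting from transient state s. Then h(Junior) = 1 and h(Departed) = 0. By first-step analysis:
h(Trainee) = 0.2·1 + 0.3·h(Trainee) + 0.3·0 + 0.2·h(Manager)
h(Manager) = 0.24·1 + 0.24·h(Trainee) + 0.2·0 + 0.32·h(Manager)
Solving: h(Trainee) = 0.4299, h(Manager) = 0.5047.
Starting from Trainee, the probability is 0.4299.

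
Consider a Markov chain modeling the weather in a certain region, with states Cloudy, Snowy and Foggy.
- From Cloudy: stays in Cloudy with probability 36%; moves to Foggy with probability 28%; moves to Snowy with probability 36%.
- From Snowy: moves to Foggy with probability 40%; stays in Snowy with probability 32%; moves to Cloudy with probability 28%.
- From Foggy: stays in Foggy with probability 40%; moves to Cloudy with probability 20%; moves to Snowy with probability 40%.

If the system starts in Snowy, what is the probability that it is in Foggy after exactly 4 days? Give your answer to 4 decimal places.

0.3673

Propagate the distribution vector 4 days from Snowy.
After 0 days: (0.0000, 1.0000, 0.0000)
After 1 day: (0.2800, 0.3200, 0.4000)
After 2 days: (0.2704, 0.3632, 0.3664)
After 3 days: (0.2723, 0.3601, 0.3676)
After 4 days: (0.2724, 0.3603, 0.3673)
P(in Foggy after 4 days) = 0.3673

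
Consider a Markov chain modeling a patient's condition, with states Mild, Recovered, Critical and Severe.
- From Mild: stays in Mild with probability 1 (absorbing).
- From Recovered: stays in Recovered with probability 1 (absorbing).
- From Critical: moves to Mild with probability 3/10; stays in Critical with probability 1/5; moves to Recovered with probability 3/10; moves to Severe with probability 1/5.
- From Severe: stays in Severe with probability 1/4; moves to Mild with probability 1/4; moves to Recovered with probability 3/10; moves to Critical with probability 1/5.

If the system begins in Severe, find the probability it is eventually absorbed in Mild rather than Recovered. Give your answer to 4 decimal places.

Let h(s) be the probability of absorption at Mild starting from transient state s. Then h(Mild) = 1 and h(Recovered) = 0. By first-step analysis:
h(Critical) = 0.3·1 + 0.3·0 + 0.2·h(Critical) + 0.2·h(Severe)
h(Severe) = 0.25·1 + 0.3·0 + 0.2·h(Critical) + 0.25·h(Severe)
Solving: h(Critical) = 0.4911, h(Severe) = 0.4643.
Starting from Severe, the probability is 0.4643.

0.4643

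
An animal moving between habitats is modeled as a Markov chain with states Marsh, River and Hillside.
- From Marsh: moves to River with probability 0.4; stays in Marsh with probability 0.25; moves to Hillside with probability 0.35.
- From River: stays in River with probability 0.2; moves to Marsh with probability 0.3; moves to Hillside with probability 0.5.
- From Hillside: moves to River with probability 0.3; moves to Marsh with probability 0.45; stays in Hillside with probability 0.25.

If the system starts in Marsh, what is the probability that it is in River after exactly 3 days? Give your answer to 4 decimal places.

Propagate the distribution vector 3 days from Marsh.
After 0 days: (1.0000, 0.0000, 0.0000)
After 1 day: (0.2500, 0.4000, 0.3500)
After 2 days: (0.3400, 0.2850, 0.3750)
After 3 days: (0.3393, 0.3055, 0.3553)
P(in River after 3 days) = 0.3055

0.3055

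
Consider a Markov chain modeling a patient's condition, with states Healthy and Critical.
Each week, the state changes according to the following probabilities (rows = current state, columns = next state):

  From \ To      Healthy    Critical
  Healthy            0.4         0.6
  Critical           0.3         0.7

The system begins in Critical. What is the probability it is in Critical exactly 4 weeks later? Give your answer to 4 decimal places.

0.6667

Propagate the distribution vector 4 weeks from Critical.
After 0 weeks: (0.0000, 1.0000)
After 1 week: (0.3000, 0.7000)
After 2 weeks: (0.3300, 0.6700)
After 3 weeks: (0.3330, 0.6670)
After 4 weeks: (0.3333, 0.6667)
P(in Critical after 4 weeks) = 0.6667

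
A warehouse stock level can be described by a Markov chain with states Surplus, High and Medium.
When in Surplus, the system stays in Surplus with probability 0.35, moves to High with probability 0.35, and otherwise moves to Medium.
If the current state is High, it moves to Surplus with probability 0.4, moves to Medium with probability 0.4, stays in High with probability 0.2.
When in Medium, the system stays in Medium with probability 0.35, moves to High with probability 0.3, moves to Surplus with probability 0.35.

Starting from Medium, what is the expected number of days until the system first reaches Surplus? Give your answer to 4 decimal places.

Let t(s) be the expected number of days to first reach Surplus from state s, with t(Surplus) = 0. Conditioning on the first day:
t(High) = 1 + 0.2·t(High) + 0.4·t(Medium)
t(Medium) = 1 + 0.3·t(High) + 0.35·t(Medium)
Solving: t(High) = 2.6250, t(Medium) = 2.7500.
Expected days from Medium to Surplus: 2.7500.

2.7500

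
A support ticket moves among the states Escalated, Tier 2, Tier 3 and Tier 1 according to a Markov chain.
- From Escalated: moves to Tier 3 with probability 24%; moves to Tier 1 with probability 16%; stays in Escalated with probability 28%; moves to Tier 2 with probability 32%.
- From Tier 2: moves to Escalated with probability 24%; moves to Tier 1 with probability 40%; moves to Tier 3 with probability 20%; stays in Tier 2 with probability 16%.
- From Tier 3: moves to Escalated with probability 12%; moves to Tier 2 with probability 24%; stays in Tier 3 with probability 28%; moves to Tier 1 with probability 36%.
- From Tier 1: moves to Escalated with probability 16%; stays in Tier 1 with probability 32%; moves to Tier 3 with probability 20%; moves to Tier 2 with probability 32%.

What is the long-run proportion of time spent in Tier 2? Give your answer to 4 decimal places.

0.2603

Let the stationary distribution be π with π = πP and π_1 + π_2 + π_3 + π_4 = 1.
π_1 = 0.28·π_1 + 0.24·π_2 + 0.12·π_3 + 0.16·π_4
π_2 = 0.32·π_1 + 0.16·π_2 + 0.24·π_3 + 0.32·π_4
π_3 = 0.24·π_1 + 0.2·π_2 + 0.28·π_3 + 0.2·π_4
Solving with the normalization constraint gives π = (0.1952, 0.2603, 0.2259, 0.3186).
So the stationary probability of Tier 2 is 0.2603.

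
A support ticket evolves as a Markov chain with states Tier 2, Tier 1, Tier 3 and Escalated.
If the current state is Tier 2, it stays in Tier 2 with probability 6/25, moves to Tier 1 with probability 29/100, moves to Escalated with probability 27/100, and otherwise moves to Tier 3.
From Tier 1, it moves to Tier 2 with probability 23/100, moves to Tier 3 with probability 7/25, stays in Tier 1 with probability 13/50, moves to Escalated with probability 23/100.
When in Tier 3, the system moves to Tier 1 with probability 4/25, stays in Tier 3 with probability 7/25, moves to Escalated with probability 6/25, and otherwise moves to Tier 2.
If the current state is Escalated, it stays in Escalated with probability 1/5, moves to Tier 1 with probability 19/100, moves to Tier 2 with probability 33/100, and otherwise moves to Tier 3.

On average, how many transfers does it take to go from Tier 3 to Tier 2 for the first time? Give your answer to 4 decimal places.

Let t(s) be the expected number of transfers to first reach Tier 2 from state s, with t(Tier 2) = 0. Conditioning on the first transfer:
t(Tier 1) = 1 + 0.26·t(Tier 1) + 0.28·t(Tier 3) + 0.23·t(Escalated)
t(Tier 3) = 1 + 0.16·t(Tier 1) + 0.28·t(Tier 3) + 0.24·t(Escalated)
t(Escalated) = 1 + 0.19·t(Tier 1) + 0.28·t(Tier 3) + 0.2·t(Escalated)
Solving: t(Tier 1) = 3.5997, t(Tier 3) = 3.2722, t(Escalated) = 3.2502.
Expected transfers from Tier 3 to Tier 2: 3.2722.

3.2722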